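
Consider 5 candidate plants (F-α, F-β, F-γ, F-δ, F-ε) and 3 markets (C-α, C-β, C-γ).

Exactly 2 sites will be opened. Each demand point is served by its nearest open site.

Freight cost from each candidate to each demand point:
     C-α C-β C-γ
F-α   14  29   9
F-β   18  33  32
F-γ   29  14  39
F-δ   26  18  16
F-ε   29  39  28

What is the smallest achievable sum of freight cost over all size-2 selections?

37

Open {F-α, F-γ}.
  C-α→F-α 14, C-β→F-γ 14, C-γ→F-α 9  ⇒ total 37.
Compare {F-α, F-δ}: total 41.
Compare {F-α, F-β}: total 52.
No size-2 selection does better; minimum is 37.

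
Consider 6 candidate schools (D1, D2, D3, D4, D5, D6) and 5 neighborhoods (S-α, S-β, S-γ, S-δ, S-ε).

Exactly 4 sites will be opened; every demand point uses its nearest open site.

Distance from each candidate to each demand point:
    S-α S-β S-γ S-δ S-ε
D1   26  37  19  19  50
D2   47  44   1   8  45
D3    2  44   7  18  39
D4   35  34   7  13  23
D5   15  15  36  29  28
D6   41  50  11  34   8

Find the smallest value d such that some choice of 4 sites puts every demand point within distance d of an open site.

15

Open {D1, D2, D5, D6}.
  Farthest demand point is S-α at distance 15 (to D5); all others are ≤ 15.
With {D1, D4, D5, D6} the worst case is 15.
With {D2, D3, D5, D6} the worst case is 15.
No size-4 selection achieves below 15.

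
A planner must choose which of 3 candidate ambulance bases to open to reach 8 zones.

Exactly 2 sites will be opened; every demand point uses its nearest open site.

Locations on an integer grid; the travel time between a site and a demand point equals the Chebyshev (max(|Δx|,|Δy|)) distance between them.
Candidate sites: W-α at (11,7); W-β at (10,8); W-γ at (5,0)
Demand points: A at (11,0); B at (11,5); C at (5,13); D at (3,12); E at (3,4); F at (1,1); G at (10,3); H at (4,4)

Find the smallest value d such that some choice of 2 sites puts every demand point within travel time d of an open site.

Open {W-β, W-γ}.
  Farthest demand point is D at travel time 7 (to W-β); all others are ≤ 7.
With {W-α, W-γ} the worst case is 8.
With {W-α, W-β} the worst case is 9.
No size-2 selection achieves below 7.

7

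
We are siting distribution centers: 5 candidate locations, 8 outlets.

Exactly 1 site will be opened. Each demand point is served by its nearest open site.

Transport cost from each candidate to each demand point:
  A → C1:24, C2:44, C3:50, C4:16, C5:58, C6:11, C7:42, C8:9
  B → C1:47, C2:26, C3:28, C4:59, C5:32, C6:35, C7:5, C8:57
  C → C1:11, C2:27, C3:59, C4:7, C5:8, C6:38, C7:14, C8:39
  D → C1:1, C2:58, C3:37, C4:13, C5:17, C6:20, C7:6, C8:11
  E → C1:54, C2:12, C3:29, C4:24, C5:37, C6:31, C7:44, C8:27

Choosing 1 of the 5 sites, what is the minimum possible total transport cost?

Open {D}.
  C1→D 1, C2→D 58, C3→D 37, C4→D 13, C5→D 17, C6→D 20, C7→D 6, C8→D 11  ⇒ total 163.
Compare {C}: total 203.
Compare {A}: total 254.
No size-1 selection does better; minimum is 163.

163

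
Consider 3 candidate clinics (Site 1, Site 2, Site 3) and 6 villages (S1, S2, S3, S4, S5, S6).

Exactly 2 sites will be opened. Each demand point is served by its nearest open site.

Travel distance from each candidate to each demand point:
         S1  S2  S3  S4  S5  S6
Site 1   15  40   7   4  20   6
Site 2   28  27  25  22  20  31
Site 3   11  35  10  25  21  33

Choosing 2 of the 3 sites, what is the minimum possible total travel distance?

Open {Site 1, Site 2}.
  S1→Site 1 15, S2→Site 2 27, S3→Site 1 7, S4→Site 1 4, S5→Site 1 20, S6→Site 1 6  ⇒ total 79.
Compare {Site 1, Site 3}: total 83.
Compare {Site 2, Site 3}: total 121.

79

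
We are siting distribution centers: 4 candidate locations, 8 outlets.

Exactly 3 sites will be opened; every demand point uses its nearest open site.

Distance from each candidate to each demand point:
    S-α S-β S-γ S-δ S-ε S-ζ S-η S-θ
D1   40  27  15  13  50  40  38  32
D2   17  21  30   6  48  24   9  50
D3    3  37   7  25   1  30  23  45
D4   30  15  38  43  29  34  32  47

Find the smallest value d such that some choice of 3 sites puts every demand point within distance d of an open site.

Open {D1, D2, D3}.
  Farthest demand point is S-θ at distance 32 (to D1); all others are ≤ 32.
With {D1, D2, D4} the worst case is 32.
With {D1, D3, D4} the worst case is 32.
No size-3 selection achieves below 32.

32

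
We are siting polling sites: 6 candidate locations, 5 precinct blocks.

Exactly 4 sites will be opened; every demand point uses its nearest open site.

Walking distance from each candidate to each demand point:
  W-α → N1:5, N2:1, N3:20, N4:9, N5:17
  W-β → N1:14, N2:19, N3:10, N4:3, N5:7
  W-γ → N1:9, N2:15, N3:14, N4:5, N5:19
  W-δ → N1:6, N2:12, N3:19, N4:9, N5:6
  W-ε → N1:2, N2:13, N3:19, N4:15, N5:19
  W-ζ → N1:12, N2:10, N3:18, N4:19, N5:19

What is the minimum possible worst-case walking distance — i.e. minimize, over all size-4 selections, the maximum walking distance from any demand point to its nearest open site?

10

Open {W-α, W-β, W-γ, W-δ}.
  Farthest demand point is N3 at walking distance 10 (to W-β); all others are ≤ 10.
With {W-α, W-β, W-γ, W-ε} the worst case is 10.
With {W-α, W-β, W-γ, W-ζ} the worst case is 10.
No size-4 selection achieves below 10.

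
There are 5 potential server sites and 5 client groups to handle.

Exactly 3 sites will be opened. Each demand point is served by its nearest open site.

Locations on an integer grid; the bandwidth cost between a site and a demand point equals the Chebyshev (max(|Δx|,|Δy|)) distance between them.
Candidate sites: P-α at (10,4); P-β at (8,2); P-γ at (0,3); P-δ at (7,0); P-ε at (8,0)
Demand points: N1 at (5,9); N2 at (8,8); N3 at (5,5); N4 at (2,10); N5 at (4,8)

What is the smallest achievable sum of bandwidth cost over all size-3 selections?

Open {P-α, P-β, P-γ}.
  N1→P-α 5, N2→P-α 4, N3→P-β 3, N4→P-γ 7, N5→P-γ 5  ⇒ total 24.
Compare {P-α, P-β, P-δ}: total 26.
Compare {P-α, P-β, P-ε}: total 26.
No size-3 selection does better; minimum is 24.

24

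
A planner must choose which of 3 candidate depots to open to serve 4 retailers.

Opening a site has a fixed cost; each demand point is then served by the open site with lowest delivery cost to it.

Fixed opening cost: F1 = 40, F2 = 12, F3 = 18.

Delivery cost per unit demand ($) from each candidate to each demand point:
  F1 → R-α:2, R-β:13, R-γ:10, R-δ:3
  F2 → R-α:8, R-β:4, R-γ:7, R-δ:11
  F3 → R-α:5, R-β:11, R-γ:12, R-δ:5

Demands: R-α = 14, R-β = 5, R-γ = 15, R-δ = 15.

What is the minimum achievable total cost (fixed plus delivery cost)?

Open {F1, F2}: assign each demand point to its cheapest open site.
  R-α→F1 14×2=28, R-β→F2 5×4=20, R-γ→F2 15×7=105, R-δ→F1 15×3=45
  delivery cost 198, fixed 52 → total 250.
Compare {F1, F2, F3}: delivery cost 198 + fixed 70 = 268.
Compare {F2, F3}: delivery cost 270 + fixed 30 = 300.
Compare {F1}: delivery cost 288 + fixed 40 = 328.
All other subsets cost ≥ 268. Minimum total cost: 250.

250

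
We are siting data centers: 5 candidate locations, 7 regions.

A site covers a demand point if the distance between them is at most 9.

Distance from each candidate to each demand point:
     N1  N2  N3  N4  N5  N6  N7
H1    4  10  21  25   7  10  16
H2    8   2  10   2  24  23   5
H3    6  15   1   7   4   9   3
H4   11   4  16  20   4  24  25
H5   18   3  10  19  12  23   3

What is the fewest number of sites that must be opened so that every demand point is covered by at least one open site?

2

Coverage sets (demand points within 9 of each site):
  H1: {N1, N5}
  H2: {N1, N2, N4, N7}
  H3: {N1, N3, N4, N5, N6, N7}
  H4: {N2, N5}
  H5: {N2, N7}
No single site covers all 7 demand points.
But {H2, H3} covers everything, so the minimum is 2.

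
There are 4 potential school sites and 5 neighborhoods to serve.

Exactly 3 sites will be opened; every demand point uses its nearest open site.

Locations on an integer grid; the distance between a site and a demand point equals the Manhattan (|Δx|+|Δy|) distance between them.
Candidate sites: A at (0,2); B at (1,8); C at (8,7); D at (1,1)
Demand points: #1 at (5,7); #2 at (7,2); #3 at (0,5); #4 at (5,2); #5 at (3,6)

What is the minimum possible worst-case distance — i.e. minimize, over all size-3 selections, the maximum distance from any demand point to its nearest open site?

6

Open {A, B, C}.
  Farthest demand point is #2 at distance 6 (to C); all others are ≤ 6.
With {A, C, D} the worst case is 6.
With {B, C, D} the worst case is 6.
No size-3 selection achieves below 6.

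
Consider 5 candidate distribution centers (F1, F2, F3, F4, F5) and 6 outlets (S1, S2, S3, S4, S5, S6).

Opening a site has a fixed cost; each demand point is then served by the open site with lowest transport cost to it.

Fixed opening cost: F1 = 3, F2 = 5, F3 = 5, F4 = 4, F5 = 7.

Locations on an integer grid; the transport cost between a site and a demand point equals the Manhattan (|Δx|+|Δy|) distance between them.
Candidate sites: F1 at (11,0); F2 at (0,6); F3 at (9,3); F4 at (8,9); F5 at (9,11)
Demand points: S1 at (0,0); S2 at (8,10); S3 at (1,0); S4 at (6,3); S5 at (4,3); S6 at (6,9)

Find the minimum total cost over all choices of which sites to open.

Open {F2, F3, F4}: assign each demand point to its cheapest open site.
  S1→F2 6, S2→F4 1, S3→F2 7, S4→F3 3, S5→F3 5, S6→F4 2
  transport cost 24, fixed 14 → total 38.
Compare {F2, F4}: transport cost 31 + fixed 9 = 40.
Compare {F1, F2, F3, F4}: transport cost 24 + fixed 17 = 41.
Compare {F3, F4}: transport cost 34 + fixed 9 = 43.
All other subsets cost ≥ 40. Minimum total cost: 38.

38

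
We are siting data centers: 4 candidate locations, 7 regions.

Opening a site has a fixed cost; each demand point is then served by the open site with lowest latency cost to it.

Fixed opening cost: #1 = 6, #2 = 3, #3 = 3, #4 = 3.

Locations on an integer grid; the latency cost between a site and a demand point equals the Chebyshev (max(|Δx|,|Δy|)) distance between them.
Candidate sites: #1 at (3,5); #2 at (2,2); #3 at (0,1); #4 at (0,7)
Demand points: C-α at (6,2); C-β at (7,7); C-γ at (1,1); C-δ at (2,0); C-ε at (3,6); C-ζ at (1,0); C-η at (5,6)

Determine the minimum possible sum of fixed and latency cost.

23

Open {#1, #3}: assign each demand point to its cheapest open site.
  C-α→#1 3, C-β→#1 4, C-γ→#3 1, C-δ→#3 2, C-ε→#1 1, C-ζ→#3 1, C-η→#1 2
  latency cost 14, fixed 9 → total 23.
Compare {#1, #2}: latency cost 15 + fixed 9 = 24.
Compare {#2}: latency cost 22 + fixed 3 = 25.
Compare {#1, #2, #3}: latency cost 14 + fixed 12 = 26.
All other subsets cost ≥ 24. Minimum total cost: 23.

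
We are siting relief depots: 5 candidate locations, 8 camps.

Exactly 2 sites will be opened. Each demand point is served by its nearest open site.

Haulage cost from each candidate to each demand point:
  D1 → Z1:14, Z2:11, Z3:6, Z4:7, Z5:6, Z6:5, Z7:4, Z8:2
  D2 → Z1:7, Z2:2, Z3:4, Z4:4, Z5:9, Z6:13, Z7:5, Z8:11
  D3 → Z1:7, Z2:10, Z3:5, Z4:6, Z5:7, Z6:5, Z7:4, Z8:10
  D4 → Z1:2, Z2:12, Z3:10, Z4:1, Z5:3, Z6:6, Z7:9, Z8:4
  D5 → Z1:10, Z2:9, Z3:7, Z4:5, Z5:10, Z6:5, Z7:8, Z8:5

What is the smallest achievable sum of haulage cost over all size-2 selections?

27

Open {D2, D4}.
  Z1→D4 2, Z2→D2 2, Z3→D2 4, Z4→D4 1, Z5→D4 3, Z6→D4 6, Z7→D2 5, Z8→D4 4  ⇒ total 27.
Compare {D1, D2}: total 34.
Compare {D1, D4}: total 34.
No size-2 selection does better; minimum is 27.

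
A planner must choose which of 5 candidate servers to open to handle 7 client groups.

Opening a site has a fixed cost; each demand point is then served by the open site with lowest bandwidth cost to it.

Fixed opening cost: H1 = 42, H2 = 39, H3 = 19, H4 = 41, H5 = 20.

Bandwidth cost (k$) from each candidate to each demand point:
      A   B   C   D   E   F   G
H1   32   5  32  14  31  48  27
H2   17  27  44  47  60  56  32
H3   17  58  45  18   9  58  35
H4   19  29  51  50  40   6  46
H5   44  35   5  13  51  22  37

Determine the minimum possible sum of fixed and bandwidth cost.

Open {H3, H5}: assign each demand point to its cheapest open site.
  A→H3 17, B→H5 35, C→H5 5, D→H5 13, E→H3 9, F→H5 22, G→H3 35
  bandwidth cost 136, fixed 39 → total 175.
Compare {H1, H3, H5}: bandwidth cost 98 + fixed 81 = 179.
Compare {H3, H4, H5}: bandwidth cost 114 + fixed 80 = 194.
Compare {H1, H5}: bandwidth cost 135 + fixed 62 = 197.
All other subsets cost ≥ 179. Minimum total cost: 175.

175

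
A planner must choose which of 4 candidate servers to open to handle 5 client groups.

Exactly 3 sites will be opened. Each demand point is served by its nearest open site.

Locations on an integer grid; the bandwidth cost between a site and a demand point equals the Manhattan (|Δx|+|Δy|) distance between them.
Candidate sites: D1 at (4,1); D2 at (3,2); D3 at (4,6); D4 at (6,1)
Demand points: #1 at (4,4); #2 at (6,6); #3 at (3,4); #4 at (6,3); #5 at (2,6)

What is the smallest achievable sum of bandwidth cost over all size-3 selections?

Open {D2, D3, D4}.
  #1→D3 2, #2→D3 2, #3→D2 2, #4→D4 2, #5→D3 2  ⇒ total 10.
Compare {D1, D3, D4}: total 11.
Compare {D1, D2, D3}: total 12.
No size-3 selection does better; minimum is 10.

10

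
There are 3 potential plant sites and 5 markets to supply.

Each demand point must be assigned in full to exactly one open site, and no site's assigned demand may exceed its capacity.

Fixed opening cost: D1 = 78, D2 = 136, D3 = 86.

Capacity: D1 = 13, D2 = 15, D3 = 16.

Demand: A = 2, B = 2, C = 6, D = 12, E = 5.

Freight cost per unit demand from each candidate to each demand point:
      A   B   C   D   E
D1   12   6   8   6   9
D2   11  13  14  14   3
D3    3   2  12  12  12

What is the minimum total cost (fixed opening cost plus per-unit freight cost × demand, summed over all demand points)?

Open {D1, D3}; cheapest assignment that respects the capacities:
  D1 (cap 13, load 12): D — cost 12×6 = 72
  D3 (cap 16, load 15): A, B, C, E — cost 2×3 + 2×2 + 6×12 + 5×12 = 142
  Shipping 214, fixed 164 → total 378.
  Any other capacity-feasible assignment to {D1, D3} ships for at least 214.
Compare {D1, D2}: its best feasible assignment gives total 433.
Compare {D1, D2, D3}: its best feasible assignment gives total 469.
Every other set of open sites that can feasibly serve all demand totals ≥ 433 even under its best assignment. Minimum: 378.

378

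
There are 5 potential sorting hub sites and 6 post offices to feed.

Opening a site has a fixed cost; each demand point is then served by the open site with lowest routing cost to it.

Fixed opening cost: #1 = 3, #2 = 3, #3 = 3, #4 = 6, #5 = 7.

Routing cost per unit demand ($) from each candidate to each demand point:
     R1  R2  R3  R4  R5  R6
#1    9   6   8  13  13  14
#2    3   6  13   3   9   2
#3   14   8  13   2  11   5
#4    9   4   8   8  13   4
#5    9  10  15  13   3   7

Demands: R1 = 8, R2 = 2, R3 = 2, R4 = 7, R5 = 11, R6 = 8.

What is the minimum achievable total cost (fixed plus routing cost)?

130

Open {#2, #3, #4, #5}: assign each demand point to its cheapest open site.
  R1→#2 8×3=24, R2→#4 2×4=8, R3→#4 2×8=16, R4→#3 7×2=14, R5→#5 11×3=33, R6→#2 8×2=16
  routing cost 111, fixed 19 → total 130.
Compare {#1, #2, #3, #5}: routing cost 115 + fixed 16 = 131.
Compare {#1, #2, #3, #4, #5}: routing cost 111 + fixed 22 = 133.
Compare {#2, #4, #5}: routing cost 118 + fixed 16 = 134.
All other subsets cost ≥ 131. Minimum total cost: 130.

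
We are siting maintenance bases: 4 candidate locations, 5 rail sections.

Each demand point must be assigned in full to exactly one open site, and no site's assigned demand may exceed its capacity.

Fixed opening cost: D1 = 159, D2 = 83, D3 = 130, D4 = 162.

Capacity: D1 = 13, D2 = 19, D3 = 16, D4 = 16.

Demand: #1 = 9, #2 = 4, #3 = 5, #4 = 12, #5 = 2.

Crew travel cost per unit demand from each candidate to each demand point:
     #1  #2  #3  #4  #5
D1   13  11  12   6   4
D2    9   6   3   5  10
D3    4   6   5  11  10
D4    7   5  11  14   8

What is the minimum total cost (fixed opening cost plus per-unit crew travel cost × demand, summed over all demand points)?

368

Open {D2, D3}; cheapest assignment that respects the capacities:
  D2 (cap 19, load 19): #3, #4, #5 — cost 5×3 + 12×5 + 2×10 = 95
  D3 (cap 16, load 13): #1, #2 — cost 9×4 + 4×6 = 60
  Shipping 155, fixed 213 → total 368.
  Any other capacity-feasible assignment to {D2, D3} ships for at least 155.
Compare {D2, D4}: its best feasible assignment gives total 419.
Compare {D1, D2}: its best feasible assignment gives total 498.
Every other set of open sites that can feasibly serve all demand totals ≥ 419 even under its best assignment. Minimum: 368.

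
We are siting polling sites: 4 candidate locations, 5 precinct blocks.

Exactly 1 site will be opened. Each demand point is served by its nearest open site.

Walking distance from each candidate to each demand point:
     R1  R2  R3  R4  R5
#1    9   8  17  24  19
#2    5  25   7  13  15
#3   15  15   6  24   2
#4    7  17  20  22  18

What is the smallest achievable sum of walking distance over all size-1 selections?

62

Open {#3}.
  R1→#3 15, R2→#3 15, R3→#3 6, R4→#3 24, R5→#3 2  ⇒ total 62.
Compare {#2}: total 65.
Compare {#1}: total 77.
No size-1 selection does better; minimum is 62.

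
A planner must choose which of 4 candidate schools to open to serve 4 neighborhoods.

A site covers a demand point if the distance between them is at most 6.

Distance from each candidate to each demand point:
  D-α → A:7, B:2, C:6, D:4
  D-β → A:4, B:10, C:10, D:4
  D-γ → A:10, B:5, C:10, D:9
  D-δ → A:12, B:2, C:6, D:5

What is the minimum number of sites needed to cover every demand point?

Coverage sets (demand points within 6 of each site):
  D-α: {B, C, D}
  D-β: {A, D}
  D-γ: {B}
  D-δ: {B, C, D}
No single site covers all 4 demand points.
But {D-α, D-β} covers everything, so the minimum is 2.

2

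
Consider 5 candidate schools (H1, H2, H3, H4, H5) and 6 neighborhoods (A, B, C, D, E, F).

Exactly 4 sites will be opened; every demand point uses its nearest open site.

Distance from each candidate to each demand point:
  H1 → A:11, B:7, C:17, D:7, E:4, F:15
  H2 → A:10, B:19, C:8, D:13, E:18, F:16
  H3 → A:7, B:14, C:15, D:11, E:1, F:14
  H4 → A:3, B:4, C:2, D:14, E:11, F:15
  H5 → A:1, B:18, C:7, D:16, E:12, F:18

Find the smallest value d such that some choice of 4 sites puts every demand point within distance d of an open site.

14

Open {H1, H2, H3, H4}.
  Farthest demand point is F at distance 14 (to H3); all others are ≤ 14.
With {H1, H2, H3, H5} the worst case is 14.
With {H1, H3, H4, H5} the worst case is 14.
No size-4 selection achieves below 14.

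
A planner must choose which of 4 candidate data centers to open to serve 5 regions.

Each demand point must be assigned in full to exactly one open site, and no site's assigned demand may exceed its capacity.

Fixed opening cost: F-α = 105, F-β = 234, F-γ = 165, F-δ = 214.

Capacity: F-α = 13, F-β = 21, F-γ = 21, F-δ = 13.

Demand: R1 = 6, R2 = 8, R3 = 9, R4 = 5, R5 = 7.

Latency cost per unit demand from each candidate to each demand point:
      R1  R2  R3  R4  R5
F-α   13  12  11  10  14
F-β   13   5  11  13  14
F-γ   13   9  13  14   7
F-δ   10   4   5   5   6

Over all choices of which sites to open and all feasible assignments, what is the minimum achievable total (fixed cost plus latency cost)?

735

Open {F-β, F-γ}; cheapest assignment that respects the capacities:
  F-β (cap 21, load 17): R2, R3 — cost 8×5 + 9×11 = 139
  F-γ (cap 21, load 18): R1, R4, R5 — cost 6×13 + 5×14 + 7×7 = 197
  Shipping 336, fixed 399 → total 735.
  Any other capacity-feasible assignment to {F-β, F-γ} ships for at least 336.
Compare {F-α, F-γ, F-δ}: its best feasible assignment gives total 767.
Compare {F-α, F-β, F-γ}: its best feasible assignment gives total 820.
Every other set of open sites that can feasibly serve all demand totals ≥ 767 even under its best assignment. Minimum: 735.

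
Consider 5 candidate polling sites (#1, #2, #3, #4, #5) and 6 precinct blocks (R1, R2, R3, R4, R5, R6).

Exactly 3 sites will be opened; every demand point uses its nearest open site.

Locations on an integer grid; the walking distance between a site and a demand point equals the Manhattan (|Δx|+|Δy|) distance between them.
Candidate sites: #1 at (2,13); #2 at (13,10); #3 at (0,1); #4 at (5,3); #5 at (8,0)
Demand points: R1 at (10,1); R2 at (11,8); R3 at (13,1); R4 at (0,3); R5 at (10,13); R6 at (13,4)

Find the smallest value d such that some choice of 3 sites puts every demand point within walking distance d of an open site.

6

Open {#2, #3, #5}.
  Farthest demand point is R3 at walking distance 6 (to #5); all others are ≤ 6.
With {#2, #4, #5} the worst case is 6.
With {#1, #2, #4} the worst case is 9.
No size-3 selection achieves below 6.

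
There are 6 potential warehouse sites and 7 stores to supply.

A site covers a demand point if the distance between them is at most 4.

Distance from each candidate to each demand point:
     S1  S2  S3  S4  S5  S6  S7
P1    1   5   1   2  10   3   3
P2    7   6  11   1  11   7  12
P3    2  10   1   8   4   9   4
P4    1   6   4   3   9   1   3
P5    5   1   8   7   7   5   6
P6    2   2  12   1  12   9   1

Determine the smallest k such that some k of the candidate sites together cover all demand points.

Coverage sets (demand points within 4 of each site):
  P1: {S1, S3, S4, S6, S7}
  P2: {S4}
  P3: {S1, S3, S5, S7}
  P4: {S1, S3, S4, S6, S7}
  P5: {S2}
  P6: {S1, S2, S4, S7}
No 2 sites suffice: every size-2 union leaves at least one demand point uncovered.
But {P1, P3, P5} covers everything, so the minimum is 3.

3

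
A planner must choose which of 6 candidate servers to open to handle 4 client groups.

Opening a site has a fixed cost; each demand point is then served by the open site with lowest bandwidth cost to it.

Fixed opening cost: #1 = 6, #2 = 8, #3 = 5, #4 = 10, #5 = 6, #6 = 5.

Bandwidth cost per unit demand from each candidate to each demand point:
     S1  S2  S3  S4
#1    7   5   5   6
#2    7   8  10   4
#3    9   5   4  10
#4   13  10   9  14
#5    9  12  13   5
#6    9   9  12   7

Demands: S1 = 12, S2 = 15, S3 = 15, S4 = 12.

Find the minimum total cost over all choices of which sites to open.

Open {#2, #3}: assign each demand point to its cheapest open site.
  S1→#2 12×7=84, S2→#3 15×5=75, S3→#3 15×4=60, S4→#2 12×4=48
  bandwidth cost 267, fixed 13 → total 280.
Compare {#2, #3, #6}: bandwidth cost 267 + fixed 18 = 285.
Compare {#1, #2, #3}: bandwidth cost 267 + fixed 19 = 286.
Compare {#2, #3, #5}: bandwidth cost 267 + fixed 19 = 286.
All other subsets cost ≥ 285. Minimum total cost: 280.

280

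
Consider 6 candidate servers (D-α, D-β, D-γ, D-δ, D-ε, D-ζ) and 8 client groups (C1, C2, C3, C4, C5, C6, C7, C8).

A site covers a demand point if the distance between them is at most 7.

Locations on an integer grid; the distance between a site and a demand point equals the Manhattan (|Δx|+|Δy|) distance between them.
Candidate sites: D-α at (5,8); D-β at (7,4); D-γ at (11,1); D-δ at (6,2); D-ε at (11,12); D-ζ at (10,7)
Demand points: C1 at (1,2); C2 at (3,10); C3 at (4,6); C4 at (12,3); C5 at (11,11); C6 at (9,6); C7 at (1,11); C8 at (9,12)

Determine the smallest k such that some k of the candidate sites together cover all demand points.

Coverage sets (demand points within 7 of each site):
  D-α: {C2, C3, C6, C7}
  D-β: {C3, C4, C6}
  D-γ: {C4, C6}
  D-δ: {C1, C3, C4, C6}
  D-ε: {C5, C8}
  D-ζ: {C3, C4, C5, C6, C8}
No 2 sites suffice: every size-2 union leaves at least one demand point uncovered.
But {D-α, D-δ, D-ε} covers everything, so the minimum is 3.

3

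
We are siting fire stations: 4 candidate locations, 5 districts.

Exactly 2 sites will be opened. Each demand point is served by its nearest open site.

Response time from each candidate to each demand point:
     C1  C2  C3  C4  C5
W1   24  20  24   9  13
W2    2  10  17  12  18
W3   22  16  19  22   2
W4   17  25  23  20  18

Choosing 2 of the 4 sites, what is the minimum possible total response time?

43

Open {W2, W3}.
  C1→W2 2, C2→W2 10, C3→W2 17, C4→W2 12, C5→W3 2  ⇒ total 43.
Compare {W1, W2}: total 51.
Compare {W2, W4}: total 59.
No size-2 selection does better; minimum is 43.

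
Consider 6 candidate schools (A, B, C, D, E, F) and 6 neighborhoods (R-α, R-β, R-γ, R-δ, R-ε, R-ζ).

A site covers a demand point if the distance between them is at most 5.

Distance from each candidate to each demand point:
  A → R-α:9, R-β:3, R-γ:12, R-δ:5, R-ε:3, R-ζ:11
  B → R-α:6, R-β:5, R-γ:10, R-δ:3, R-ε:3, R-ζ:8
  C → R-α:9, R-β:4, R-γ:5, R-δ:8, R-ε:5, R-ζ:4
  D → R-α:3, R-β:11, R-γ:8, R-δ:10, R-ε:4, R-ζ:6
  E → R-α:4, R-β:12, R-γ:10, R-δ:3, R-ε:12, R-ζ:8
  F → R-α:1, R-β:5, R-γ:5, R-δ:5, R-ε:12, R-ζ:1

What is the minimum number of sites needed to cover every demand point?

2

Coverage sets (demand points within 5 of each site):
  A: {R-β, R-δ, R-ε}
  B: {R-β, R-δ, R-ε}
  C: {R-β, R-γ, R-ε, R-ζ}
  D: {R-α, R-ε}
  E: {R-α, R-δ}
  F: {R-α, R-β, R-γ, R-δ, R-ζ}
No single site covers all 6 demand points.
But {A, F} covers everything, so the minimum is 2.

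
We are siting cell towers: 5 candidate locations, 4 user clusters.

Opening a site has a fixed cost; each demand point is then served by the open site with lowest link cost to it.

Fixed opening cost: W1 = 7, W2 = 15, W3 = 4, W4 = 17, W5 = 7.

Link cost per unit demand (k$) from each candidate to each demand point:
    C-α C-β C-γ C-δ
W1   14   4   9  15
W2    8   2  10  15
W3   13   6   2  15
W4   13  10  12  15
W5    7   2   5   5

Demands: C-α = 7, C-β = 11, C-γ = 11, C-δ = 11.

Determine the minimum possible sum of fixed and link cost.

Open {W3, W5}: assign each demand point to its cheapest open site.
  C-α→W5 7×7=49, C-β→W5 11×2=22, C-γ→W3 11×2=22, C-δ→W5 11×5=55
  link cost 148, fixed 11 → total 159.
Compare {W1, W3, W5}: link cost 148 + fixed 18 = 166.
Compare {W2, W3, W5}: link cost 148 + fixed 26 = 174.
Compare {W3, W4, W5}: link cost 148 + fixed 28 = 176.
All other subsets cost ≥ 166. Minimum total cost: 159.

159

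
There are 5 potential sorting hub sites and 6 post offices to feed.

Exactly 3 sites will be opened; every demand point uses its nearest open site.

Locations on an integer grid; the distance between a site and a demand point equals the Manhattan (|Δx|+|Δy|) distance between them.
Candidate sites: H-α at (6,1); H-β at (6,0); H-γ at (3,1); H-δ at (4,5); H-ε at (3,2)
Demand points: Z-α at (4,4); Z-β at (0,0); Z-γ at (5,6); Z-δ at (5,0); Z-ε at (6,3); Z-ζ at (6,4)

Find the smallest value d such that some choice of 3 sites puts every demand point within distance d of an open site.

4

Open {H-α, H-γ, H-δ}.
  Farthest demand point is Z-β at distance 4 (to H-γ); all others are ≤ 4.
With {H-β, H-γ, H-δ} the worst case is 4.
With {H-γ, H-δ, H-ε} the worst case is 4.
No size-3 selection achieves below 4.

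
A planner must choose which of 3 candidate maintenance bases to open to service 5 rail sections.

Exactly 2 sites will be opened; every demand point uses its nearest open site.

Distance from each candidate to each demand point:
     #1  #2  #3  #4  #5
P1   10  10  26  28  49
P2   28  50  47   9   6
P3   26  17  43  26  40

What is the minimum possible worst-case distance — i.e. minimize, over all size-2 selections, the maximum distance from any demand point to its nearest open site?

26

Open {P1, P2}.
  Farthest demand point is #3 at distance 26 (to P1); all others are ≤ 26.
With {P1, P3} the worst case is 40.
With {P2, P3} the worst case is 43.
No size-2 selection achieves below 26.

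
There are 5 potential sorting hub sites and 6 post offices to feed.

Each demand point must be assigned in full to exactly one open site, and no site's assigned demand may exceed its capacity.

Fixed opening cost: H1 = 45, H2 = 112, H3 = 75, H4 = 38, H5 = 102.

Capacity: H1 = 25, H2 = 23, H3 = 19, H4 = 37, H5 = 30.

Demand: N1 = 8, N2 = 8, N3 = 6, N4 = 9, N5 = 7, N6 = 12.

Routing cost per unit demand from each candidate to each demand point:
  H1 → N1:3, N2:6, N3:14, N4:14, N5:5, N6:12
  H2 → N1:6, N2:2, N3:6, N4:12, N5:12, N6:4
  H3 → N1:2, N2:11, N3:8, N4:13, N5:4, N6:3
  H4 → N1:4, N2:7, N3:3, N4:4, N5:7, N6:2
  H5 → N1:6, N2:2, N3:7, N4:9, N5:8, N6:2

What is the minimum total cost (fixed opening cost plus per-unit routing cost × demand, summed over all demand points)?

Open {H1, H4}; cheapest assignment that respects the capacities:
  H1 (cap 25, load 23): N1, N2, N5 — cost 8×3 + 8×6 + 7×5 = 107
  H4 (cap 37, load 27): N3, N4, N6 — cost 6×3 + 9×4 + 12×2 = 78
  Shipping 185, fixed 83 → total 268.
  Any other capacity-feasible assignment to {H1, H4} ships for at least 185.
Compare {H3, H4}: its best feasible assignment gives total 291.
Compare {H4, H5}: its best feasible assignment gives total 315.
Every other set of open sites that can feasibly serve all demand totals ≥ 291 even under its best assignment. Minimum: 268.

268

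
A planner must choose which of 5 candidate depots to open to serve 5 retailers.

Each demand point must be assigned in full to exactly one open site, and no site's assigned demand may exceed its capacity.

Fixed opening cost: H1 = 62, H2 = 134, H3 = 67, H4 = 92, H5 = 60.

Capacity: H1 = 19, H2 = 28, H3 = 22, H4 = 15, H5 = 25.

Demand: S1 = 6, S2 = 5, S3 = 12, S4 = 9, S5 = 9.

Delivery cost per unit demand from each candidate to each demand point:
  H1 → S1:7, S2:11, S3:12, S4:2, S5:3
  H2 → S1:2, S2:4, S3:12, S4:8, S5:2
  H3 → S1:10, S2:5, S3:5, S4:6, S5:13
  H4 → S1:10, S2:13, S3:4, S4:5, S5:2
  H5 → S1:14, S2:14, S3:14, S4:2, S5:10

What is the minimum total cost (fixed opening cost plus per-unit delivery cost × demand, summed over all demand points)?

361

Open {H1, H3, H5}; cheapest assignment that respects the capacities:
  H1 (cap 19, load 15): S1, S5 — cost 6×7 + 9×3 = 69
  H3 (cap 22, load 17): S2, S3 — cost 5×5 + 12×5 = 85
  H5 (cap 25, load 9): S4 — cost 9×2 = 18
  Shipping 172, fixed 189 → total 361.
  Any other capacity-feasible assignment to {H1, H3, H5} ships for at least 172.
Compare {H2, H3}: its best feasible assignment gives total 365.
Compare {H1, H3, H4}: its best feasible assignment gives total 384.
Every other set of open sites that can feasibly serve all demand totals ≥ 365 even under its best assignment. Minimum: 361.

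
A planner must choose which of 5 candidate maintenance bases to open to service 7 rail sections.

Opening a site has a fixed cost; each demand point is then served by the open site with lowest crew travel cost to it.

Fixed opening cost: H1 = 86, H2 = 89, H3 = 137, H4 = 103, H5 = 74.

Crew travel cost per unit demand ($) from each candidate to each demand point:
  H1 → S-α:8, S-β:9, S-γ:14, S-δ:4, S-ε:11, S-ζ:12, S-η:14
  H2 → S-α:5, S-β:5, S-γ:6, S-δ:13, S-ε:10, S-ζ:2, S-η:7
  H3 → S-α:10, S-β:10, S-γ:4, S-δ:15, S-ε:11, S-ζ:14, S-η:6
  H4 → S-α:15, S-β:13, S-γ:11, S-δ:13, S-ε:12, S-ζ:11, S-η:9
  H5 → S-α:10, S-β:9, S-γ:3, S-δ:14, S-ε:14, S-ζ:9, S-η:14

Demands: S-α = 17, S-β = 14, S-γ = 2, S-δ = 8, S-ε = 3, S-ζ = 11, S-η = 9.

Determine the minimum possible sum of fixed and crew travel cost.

475

Open {H2}: assign each demand point to its cheapest open site.
  S-α→H2 17×5=85, S-β→H2 14×5=70, S-γ→H2 2×6=12, S-δ→H2 8×13=104, S-ε→H2 3×10=30, S-ζ→H2 11×2=22, S-η→H2 9×7=63
  crew travel cost 386, fixed 89 → total 475.
Compare {H1, H2}: crew travel cost 314 + fixed 175 = 489.
Compare {H2, H5}: crew travel cost 380 + fixed 163 = 543.
Compare {H1, H2, H5}: crew travel cost 308 + fixed 249 = 557.
All other subsets cost ≥ 489. Minimum total cost: 475.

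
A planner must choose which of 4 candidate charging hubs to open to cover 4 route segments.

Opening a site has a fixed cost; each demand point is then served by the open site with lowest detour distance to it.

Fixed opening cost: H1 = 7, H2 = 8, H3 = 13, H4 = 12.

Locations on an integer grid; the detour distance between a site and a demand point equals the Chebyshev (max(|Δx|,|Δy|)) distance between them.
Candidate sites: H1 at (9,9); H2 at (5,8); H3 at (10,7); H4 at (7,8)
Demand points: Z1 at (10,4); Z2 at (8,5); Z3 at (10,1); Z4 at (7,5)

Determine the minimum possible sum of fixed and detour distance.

26

Open {H2}: assign each demand point to its cheapest open site.
  Z1→H2 5, Z2→H2 3, Z3→H2 7, Z4→H2 3
  detour distance 18, fixed 8 → total 26.
Compare {H3}: detour distance 14 + fixed 13 = 27.
Compare {H1}: detour distance 21 + fixed 7 = 28.
Compare {H4}: detour distance 17 + fixed 12 = 29.
All other subsets cost ≥ 27. Minimum total cost: 26.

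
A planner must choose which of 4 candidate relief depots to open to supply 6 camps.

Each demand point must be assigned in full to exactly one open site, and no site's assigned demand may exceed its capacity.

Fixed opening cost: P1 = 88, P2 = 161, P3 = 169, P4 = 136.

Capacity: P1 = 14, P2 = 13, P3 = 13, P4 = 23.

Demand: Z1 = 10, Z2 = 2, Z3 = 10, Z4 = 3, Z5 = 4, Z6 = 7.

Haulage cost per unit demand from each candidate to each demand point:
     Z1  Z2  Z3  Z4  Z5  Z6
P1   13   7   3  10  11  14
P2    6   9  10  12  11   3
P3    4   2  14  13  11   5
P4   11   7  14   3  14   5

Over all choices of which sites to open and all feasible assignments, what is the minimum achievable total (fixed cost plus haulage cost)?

466

Open {P1, P4}; cheapest assignment that respects the capacities:
  P1 (cap 14, load 14): Z3, Z5 — cost 10×3 + 4×11 = 74
  P4 (cap 23, load 22): Z1, Z2, Z4, Z6 — cost 10×11 + 2×7 + 3×3 + 7×5 = 168
  Shipping 242, fixed 224 → total 466.
  Any other capacity-feasible assignment to {P1, P4} ships for at least 242.
Compare {P1, P3, P4}: its best feasible assignment gives total 555.
Compare {P1, P2, P4}: its best feasible assignment gives total 577.
Every other set of open sites that can feasibly serve all demand totals ≥ 555 even under its best assignment. Minimum: 466.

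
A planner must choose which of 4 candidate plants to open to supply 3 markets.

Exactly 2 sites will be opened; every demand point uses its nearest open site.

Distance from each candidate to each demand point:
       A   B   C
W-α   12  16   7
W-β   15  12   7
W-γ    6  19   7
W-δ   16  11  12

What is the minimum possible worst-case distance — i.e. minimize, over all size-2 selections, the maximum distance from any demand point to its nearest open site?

11

Open {W-γ, W-δ}.
  Farthest demand point is B at distance 11 (to W-δ); all others are ≤ 11.
With {W-α, W-β} the worst case is 12.
With {W-α, W-δ} the worst case is 12.
No size-2 selection achieves below 11.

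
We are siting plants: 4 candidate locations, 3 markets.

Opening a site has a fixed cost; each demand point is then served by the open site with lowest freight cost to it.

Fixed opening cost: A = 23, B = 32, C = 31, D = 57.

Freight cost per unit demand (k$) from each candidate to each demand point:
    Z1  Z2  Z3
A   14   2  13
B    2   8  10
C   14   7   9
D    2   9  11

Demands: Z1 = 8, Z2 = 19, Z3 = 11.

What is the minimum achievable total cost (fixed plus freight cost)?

219

Open {A, B}: assign each demand point to its cheapest open site.
  Z1→B 8×2=16, Z2→A 19×2=38, Z3→B 11×10=110
  freight cost 164, fixed 55 → total 219.
Compare {A, B, C}: freight cost 153 + fixed 86 = 239.
Compare {A, D}: freight cost 175 + fixed 80 = 255.
Compare {A, C, D}: freight cost 153 + fixed 111 = 264.
All other subsets cost ≥ 239. Minimum total cost: 219.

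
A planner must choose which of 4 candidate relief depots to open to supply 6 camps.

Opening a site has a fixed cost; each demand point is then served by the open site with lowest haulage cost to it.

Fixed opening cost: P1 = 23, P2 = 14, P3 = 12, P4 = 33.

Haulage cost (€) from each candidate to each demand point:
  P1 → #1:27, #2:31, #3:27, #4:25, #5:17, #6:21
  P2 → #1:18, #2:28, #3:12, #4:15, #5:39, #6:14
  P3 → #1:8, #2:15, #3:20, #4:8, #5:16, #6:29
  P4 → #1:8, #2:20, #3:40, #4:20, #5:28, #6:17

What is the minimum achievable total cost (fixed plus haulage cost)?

Open {P2, P3}: assign each demand point to its cheapest open site.
  #1→P3 8, #2→P3 15, #3→P2 12, #4→P3 8, #5→P3 16, #6→P2 14
  haulage cost 73, fixed 26 → total 99.
Compare {P3}: haulage cost 96 + fixed 12 = 108.
Compare {P1, P2, P3}: haulage cost 73 + fixed 49 = 122.
Compare {P1, P3}: haulage cost 88 + fixed 35 = 123.
All other subsets cost ≥ 108. Minimum total cost: 99.

99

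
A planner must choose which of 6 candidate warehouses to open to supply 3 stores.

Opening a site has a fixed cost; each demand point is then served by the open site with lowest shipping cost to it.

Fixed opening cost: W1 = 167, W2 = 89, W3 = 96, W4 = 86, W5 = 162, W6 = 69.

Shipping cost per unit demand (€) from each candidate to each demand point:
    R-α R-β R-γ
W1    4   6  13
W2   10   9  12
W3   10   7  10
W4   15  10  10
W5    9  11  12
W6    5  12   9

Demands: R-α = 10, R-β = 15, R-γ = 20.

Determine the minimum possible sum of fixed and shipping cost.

479

Open {W6}: assign each demand point to its cheapest open site.
  R-α→W6 10×5=50, R-β→W6 15×12=180, R-γ→W6 20×9=180
  shipping cost 410, fixed 69 → total 479.
Compare {W3, W6}: shipping cost 335 + fixed 165 = 500.
Compare {W3}: shipping cost 405 + fixed 96 = 501.
Compare {W2, W6}: shipping cost 365 + fixed 158 = 523.
All other subsets cost ≥ 500. Minimum total cost: 479.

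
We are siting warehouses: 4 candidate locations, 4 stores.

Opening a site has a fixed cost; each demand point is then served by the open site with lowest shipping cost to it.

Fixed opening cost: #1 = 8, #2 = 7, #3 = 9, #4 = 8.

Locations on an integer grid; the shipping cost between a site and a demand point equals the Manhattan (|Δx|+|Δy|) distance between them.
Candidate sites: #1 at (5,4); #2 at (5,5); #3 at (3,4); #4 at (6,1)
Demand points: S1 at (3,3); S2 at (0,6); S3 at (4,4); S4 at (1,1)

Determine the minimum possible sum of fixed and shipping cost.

21

Open {#3}: assign each demand point to its cheapest open site.
  S1→#3 1, S2→#3 5, S3→#3 1, S4→#3 5
  shipping cost 12, fixed 9 → total 21.
Compare {#1}: shipping cost 18 + fixed 8 = 26.
Compare {#2}: shipping cost 20 + fixed 7 = 27.
Compare {#2, #3}: shipping cost 12 + fixed 16 = 28.
All other subsets cost ≥ 26. Minimum total cost: 21.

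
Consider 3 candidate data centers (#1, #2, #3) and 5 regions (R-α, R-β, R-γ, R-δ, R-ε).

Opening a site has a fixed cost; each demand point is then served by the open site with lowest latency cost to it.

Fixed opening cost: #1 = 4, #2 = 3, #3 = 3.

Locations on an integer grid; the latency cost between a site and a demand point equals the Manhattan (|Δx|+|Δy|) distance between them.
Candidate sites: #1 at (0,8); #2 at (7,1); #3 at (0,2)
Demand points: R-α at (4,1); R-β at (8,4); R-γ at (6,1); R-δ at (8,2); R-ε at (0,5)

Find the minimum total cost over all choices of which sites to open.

Open {#2, #3}: assign each demand point to its cheapest open site.
  R-α→#2 3, R-β→#2 4, R-γ→#2 1, R-δ→#2 2, R-ε→#3 3
  latency cost 13, fixed 6 → total 19.
Compare {#1, #2}: latency cost 13 + fixed 7 = 20.
Compare {#1, #2, #3}: latency cost 13 + fixed 10 = 23.
Compare {#2}: latency cost 21 + fixed 3 = 24.
All other subsets cost ≥ 20. Minimum total cost: 19.

19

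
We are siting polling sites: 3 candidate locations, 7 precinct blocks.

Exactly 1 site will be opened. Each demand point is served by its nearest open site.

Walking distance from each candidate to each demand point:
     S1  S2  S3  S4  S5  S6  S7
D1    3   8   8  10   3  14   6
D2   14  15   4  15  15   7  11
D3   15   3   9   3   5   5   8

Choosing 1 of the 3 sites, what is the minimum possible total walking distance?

Open {D3}.
  S1→D3 15, S2→D3 3, S3→D3 9, S4→D3 3, S5→D3 5, S6→D3 5, S7→D3 8  ⇒ total 48.
Compare {D1}: total 52.
Compare {D2}: total 81.

48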